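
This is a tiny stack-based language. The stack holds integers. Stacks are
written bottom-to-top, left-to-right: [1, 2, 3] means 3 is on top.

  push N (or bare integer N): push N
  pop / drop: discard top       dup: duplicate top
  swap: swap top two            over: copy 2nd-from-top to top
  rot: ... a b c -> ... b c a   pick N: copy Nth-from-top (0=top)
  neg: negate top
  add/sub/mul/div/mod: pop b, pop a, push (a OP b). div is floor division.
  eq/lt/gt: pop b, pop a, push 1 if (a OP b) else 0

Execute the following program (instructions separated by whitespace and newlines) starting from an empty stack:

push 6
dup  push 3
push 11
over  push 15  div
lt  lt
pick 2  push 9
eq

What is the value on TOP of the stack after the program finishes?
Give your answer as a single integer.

After 'push 6': [6]
After 'dup': [6, 6]
After 'push 3': [6, 6, 3]
After 'push 11': [6, 6, 3, 11]
After 'over': [6, 6, 3, 11, 3]
After 'push 15': [6, 6, 3, 11, 3, 15]
After 'div': [6, 6, 3, 11, 0]
After 'lt': [6, 6, 3, 0]
After 'lt': [6, 6, 0]
After 'pick 2': [6, 6, 0, 6]
After 'push 9': [6, 6, 0, 6, 9]
After 'eq': [6, 6, 0, 0]

Answer: 0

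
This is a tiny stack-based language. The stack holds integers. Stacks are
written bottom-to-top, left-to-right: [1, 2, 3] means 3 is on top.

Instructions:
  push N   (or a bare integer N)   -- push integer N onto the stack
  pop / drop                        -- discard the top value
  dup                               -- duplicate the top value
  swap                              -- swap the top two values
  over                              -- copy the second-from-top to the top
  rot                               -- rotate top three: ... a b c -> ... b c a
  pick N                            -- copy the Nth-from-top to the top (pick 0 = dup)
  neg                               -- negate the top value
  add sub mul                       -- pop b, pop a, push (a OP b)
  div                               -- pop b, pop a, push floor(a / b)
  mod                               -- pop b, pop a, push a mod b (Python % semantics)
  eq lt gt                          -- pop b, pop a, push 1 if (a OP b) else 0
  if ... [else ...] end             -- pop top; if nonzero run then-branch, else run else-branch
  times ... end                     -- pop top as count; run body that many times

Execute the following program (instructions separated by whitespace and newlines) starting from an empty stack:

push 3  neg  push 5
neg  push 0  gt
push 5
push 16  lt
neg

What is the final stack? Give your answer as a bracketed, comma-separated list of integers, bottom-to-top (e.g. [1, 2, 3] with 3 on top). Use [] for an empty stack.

After 'push 3': [3]
After 'neg': [-3]
After 'push 5': [-3, 5]
After 'neg': [-3, -5]
After 'push 0': [-3, -5, 0]
After 'gt': [-3, 0]
After 'push 5': [-3, 0, 5]
After 'push 16': [-3, 0, 5, 16]
After 'lt': [-3, 0, 1]
After 'neg': [-3, 0, -1]

Answer: [-3, 0, -1]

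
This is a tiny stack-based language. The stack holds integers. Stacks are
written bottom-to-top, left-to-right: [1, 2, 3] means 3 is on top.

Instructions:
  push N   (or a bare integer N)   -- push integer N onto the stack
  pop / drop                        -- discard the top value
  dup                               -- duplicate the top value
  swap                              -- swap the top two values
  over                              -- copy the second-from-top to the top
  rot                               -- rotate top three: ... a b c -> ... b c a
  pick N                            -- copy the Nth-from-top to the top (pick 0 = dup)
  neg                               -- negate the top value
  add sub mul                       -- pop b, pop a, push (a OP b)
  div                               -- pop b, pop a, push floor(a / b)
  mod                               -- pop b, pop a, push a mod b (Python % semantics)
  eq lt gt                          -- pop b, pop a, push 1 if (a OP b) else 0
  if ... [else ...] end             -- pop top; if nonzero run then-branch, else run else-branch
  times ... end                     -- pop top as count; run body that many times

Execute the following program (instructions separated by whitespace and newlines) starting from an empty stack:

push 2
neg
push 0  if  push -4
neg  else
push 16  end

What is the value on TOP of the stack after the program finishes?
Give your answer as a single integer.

After 'push 2': [2]
After 'neg': [-2]
After 'push 0': [-2, 0]
After 'if': [-2]
After 'push 16': [-2, 16]

Answer: 16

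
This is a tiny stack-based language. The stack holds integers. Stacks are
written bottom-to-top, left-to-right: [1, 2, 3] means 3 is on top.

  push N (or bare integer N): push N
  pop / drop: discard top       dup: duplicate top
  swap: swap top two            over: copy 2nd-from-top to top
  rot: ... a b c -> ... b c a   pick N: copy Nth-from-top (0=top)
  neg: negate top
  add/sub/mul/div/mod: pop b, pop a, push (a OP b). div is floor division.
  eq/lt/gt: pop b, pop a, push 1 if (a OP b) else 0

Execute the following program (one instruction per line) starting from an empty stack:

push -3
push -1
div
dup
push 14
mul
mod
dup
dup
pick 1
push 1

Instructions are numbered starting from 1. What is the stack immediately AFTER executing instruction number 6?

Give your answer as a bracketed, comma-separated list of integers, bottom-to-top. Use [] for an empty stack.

Answer: [3, 42]

Derivation:
Step 1 ('push -3'): [-3]
Step 2 ('push -1'): [-3, -1]
Step 3 ('div'): [3]
Step 4 ('dup'): [3, 3]
Step 5 ('push 14'): [3, 3, 14]
Step 6 ('mul'): [3, 42]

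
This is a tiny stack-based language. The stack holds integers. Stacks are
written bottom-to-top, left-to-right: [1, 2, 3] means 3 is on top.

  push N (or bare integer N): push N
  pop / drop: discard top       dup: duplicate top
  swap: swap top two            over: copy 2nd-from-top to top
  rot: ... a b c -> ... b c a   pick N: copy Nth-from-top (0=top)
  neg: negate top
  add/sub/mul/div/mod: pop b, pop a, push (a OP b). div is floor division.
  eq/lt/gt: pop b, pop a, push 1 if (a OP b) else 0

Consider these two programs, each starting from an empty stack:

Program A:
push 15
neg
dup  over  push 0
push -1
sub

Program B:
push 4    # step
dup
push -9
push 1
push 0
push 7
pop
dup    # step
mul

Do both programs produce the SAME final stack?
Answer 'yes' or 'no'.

Program A trace:
  After 'push 15': [15]
  After 'neg': [-15]
  After 'dup': [-15, -15]
  After 'over': [-15, -15, -15]
  After 'push 0': [-15, -15, -15, 0]
  After 'push -1': [-15, -15, -15, 0, -1]
  After 'sub': [-15, -15, -15, 1]
Program A final stack: [-15, -15, -15, 1]

Program B trace:
  After 'push 4': [4]
  After 'dup': [4, 4]
  After 'push -9': [4, 4, -9]
  After 'push 1': [4, 4, -9, 1]
  After 'push 0': [4, 4, -9, 1, 0]
  After 'push 7': [4, 4, -9, 1, 0, 7]
  After 'pop': [4, 4, -9, 1, 0]
  After 'dup': [4, 4, -9, 1, 0, 0]
  After 'mul': [4, 4, -9, 1, 0]
Program B final stack: [4, 4, -9, 1, 0]
Same: no

Answer: no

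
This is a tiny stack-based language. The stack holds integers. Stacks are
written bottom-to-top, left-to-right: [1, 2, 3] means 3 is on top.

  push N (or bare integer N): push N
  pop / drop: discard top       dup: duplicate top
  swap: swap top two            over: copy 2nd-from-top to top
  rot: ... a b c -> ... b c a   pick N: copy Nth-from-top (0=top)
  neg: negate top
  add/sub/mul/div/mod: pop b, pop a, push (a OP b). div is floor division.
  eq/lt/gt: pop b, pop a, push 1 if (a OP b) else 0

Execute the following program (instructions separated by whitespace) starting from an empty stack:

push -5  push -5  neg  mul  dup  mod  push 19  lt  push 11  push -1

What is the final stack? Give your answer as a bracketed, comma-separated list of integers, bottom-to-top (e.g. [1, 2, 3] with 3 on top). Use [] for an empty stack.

Answer: [1, 11, -1]

Derivation:
After 'push -5': [-5]
After 'push -5': [-5, -5]
After 'neg': [-5, 5]
After 'mul': [-25]
After 'dup': [-25, -25]
After 'mod': [0]
After 'push 19': [0, 19]
After 'lt': [1]
After 'push 11': [1, 11]
After 'push -1': [1, 11, -1]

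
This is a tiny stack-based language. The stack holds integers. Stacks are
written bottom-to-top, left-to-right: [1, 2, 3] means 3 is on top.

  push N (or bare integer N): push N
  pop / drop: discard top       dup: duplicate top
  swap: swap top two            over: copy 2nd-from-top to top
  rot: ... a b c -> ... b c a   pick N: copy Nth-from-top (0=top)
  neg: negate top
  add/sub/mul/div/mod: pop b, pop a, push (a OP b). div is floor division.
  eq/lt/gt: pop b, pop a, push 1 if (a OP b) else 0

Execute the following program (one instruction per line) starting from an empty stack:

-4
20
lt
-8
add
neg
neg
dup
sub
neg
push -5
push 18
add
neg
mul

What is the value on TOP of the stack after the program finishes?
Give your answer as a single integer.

Answer: 0

Derivation:
After 'push -4': [-4]
After 'push 20': [-4, 20]
After 'lt': [1]
After 'push -8': [1, -8]
After 'add': [-7]
After 'neg': [7]
After 'neg': [-7]
After 'dup': [-7, -7]
After 'sub': [0]
After 'neg': [0]
After 'push -5': [0, -5]
After 'push 18': [0, -5, 18]
After 'add': [0, 13]
After 'neg': [0, -13]
After 'mul': [0]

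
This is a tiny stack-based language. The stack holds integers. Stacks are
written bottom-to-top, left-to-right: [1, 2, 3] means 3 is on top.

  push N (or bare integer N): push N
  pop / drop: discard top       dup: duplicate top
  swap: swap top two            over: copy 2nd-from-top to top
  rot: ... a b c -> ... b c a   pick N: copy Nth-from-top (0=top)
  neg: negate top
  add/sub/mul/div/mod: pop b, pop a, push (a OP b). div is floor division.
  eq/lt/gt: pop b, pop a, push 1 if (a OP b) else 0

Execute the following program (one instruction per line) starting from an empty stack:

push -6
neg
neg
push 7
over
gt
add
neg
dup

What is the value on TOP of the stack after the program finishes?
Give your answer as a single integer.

After 'push -6': [-6]
After 'neg': [6]
After 'neg': [-6]
After 'push 7': [-6, 7]
After 'over': [-6, 7, -6]
After 'gt': [-6, 1]
After 'add': [-5]
After 'neg': [5]
After 'dup': [5, 5]

Answer: 5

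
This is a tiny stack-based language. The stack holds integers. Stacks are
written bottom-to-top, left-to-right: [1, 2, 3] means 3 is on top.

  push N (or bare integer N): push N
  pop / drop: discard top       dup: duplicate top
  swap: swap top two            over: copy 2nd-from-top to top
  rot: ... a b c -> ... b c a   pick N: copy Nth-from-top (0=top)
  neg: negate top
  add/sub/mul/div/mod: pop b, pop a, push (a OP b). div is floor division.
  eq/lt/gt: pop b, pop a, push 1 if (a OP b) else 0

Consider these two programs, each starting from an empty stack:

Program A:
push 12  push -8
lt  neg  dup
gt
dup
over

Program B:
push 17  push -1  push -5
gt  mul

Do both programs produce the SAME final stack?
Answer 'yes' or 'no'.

Answer: no

Derivation:
Program A trace:
  After 'push 12': [12]
  After 'push -8': [12, -8]
  After 'lt': [0]
  After 'neg': [0]
  After 'dup': [0, 0]
  After 'gt': [0]
  After 'dup': [0, 0]
  After 'over': [0, 0, 0]
Program A final stack: [0, 0, 0]

Program B trace:
  After 'push 17': [17]
  After 'push -1': [17, -1]
  After 'push -5': [17, -1, -5]
  After 'gt': [17, 1]
  After 'mul': [17]
Program B final stack: [17]
Same: no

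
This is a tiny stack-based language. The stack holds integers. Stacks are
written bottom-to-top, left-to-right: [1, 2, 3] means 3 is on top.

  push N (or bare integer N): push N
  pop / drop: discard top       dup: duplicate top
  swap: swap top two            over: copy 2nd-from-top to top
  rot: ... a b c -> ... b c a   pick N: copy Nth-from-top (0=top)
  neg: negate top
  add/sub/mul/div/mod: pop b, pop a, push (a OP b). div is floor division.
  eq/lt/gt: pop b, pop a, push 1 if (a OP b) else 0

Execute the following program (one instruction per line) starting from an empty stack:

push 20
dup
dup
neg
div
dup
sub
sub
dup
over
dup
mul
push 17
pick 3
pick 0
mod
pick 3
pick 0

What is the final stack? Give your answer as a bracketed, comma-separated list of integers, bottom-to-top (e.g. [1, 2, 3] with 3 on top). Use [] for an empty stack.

After 'push 20': [20]
After 'dup': [20, 20]
After 'dup': [20, 20, 20]
After 'neg': [20, 20, -20]
After 'div': [20, -1]
After 'dup': [20, -1, -1]
After 'sub': [20, 0]
After 'sub': [20]
After 'dup': [20, 20]
After 'over': [20, 20, 20]
After 'dup': [20, 20, 20, 20]
After 'mul': [20, 20, 400]
After 'push 17': [20, 20, 400, 17]
After 'pick 3': [20, 20, 400, 17, 20]
After 'pick 0': [20, 20, 400, 17, 20, 20]
After 'mod': [20, 20, 400, 17, 0]
After 'pick 3': [20, 20, 400, 17, 0, 20]
After 'pick 0': [20, 20, 400, 17, 0, 20, 20]

Answer: [20, 20, 400, 17, 0, 20, 20]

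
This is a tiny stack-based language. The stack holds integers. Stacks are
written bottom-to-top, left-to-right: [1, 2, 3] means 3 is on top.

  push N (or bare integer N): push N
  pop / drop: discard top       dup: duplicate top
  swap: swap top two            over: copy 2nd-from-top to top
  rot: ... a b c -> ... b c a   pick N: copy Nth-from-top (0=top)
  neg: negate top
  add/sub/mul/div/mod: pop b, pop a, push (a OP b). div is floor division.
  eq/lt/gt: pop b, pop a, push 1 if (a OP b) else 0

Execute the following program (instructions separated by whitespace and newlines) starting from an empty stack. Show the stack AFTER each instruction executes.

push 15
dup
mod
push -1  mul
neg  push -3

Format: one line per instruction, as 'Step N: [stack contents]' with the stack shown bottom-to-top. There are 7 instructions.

Step 1: [15]
Step 2: [15, 15]
Step 3: [0]
Step 4: [0, -1]
Step 5: [0]
Step 6: [0]
Step 7: [0, -3]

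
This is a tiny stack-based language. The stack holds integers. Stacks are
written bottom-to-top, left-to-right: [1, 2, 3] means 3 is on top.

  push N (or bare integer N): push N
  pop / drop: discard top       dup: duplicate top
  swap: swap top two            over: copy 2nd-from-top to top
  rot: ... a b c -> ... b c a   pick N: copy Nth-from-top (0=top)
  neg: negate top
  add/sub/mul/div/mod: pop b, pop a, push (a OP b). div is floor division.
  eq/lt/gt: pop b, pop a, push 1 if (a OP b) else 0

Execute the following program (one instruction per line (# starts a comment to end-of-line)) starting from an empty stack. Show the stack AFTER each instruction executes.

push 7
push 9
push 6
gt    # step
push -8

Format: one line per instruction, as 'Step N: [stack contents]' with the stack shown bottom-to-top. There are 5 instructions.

Step 1: [7]
Step 2: [7, 9]
Step 3: [7, 9, 6]
Step 4: [7, 1]
Step 5: [7, 1, -8]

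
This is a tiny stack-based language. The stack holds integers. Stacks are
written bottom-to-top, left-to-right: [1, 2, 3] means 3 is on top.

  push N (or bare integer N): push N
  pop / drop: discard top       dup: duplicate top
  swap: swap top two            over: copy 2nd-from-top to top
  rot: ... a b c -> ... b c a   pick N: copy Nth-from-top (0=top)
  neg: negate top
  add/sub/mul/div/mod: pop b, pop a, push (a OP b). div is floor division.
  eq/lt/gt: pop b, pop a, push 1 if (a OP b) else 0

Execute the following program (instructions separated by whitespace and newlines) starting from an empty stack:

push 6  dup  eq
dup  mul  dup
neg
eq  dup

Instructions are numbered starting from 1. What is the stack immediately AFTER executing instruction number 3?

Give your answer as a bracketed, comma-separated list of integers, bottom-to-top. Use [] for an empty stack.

Step 1 ('push 6'): [6]
Step 2 ('dup'): [6, 6]
Step 3 ('eq'): [1]

Answer: [1]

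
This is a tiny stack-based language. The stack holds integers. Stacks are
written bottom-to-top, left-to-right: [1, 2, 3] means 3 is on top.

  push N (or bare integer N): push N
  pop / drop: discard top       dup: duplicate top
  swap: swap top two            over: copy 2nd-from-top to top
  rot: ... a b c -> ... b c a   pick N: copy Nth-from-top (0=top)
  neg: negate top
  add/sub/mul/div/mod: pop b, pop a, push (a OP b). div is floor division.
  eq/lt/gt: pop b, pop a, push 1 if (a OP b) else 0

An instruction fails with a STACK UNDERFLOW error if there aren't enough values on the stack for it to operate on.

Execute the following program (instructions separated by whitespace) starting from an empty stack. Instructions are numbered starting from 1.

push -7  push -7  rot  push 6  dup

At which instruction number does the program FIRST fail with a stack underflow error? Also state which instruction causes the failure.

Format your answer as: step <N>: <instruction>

Answer: step 3: rot

Derivation:
Step 1 ('push -7'): stack = [-7], depth = 1
Step 2 ('push -7'): stack = [-7, -7], depth = 2
Step 3 ('rot'): needs 3 value(s) but depth is 2 — STACK UNDERFLOW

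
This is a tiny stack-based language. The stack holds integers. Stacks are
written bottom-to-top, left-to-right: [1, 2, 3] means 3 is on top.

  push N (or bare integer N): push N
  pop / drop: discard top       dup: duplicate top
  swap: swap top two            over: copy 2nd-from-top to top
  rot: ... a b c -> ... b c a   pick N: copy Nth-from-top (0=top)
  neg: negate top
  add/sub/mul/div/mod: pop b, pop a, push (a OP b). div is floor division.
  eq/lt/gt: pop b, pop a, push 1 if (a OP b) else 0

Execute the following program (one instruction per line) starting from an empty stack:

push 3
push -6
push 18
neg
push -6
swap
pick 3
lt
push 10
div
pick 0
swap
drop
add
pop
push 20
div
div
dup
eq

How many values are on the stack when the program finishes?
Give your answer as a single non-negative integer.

Answer: 1

Derivation:
After 'push 3': stack = [3] (depth 1)
After 'push -6': stack = [3, -6] (depth 2)
After 'push 18': stack = [3, -6, 18] (depth 3)
After 'neg': stack = [3, -6, -18] (depth 3)
After 'push -6': stack = [3, -6, -18, -6] (depth 4)
After 'swap': stack = [3, -6, -6, -18] (depth 4)
After 'pick 3': stack = [3, -6, -6, -18, 3] (depth 5)
After 'lt': stack = [3, -6, -6, 1] (depth 4)
After 'push 10': stack = [3, -6, -6, 1, 10] (depth 5)
After 'div': stack = [3, -6, -6, 0] (depth 4)
After 'pick 0': stack = [3, -6, -6, 0, 0] (depth 5)
After 'swap': stack = [3, -6, -6, 0, 0] (depth 5)
After 'drop': stack = [3, -6, -6, 0] (depth 4)
After 'add': stack = [3, -6, -6] (depth 3)
After 'pop': stack = [3, -6] (depth 2)
After 'push 20': stack = [3, -6, 20] (depth 3)
After 'div': stack = [3, -1] (depth 2)
After 'div': stack = [-3] (depth 1)
After 'dup': stack = [-3, -3] (depth 2)
After 'eq': stack = [1] (depth 1)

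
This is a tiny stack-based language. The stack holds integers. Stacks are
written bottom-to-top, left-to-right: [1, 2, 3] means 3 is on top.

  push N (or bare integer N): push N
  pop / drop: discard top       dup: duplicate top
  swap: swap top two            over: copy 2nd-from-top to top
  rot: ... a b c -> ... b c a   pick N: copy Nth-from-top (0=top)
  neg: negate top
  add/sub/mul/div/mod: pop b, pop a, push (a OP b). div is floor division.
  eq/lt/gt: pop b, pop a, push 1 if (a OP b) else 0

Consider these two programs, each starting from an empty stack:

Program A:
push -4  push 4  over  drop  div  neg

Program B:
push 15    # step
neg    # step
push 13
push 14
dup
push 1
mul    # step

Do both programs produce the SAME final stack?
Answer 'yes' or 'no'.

Program A trace:
  After 'push -4': [-4]
  After 'push 4': [-4, 4]
  After 'over': [-4, 4, -4]
  After 'drop': [-4, 4]
  After 'div': [-1]
  After 'neg': [1]
Program A final stack: [1]

Program B trace:
  After 'push 15': [15]
  After 'neg': [-15]
  After 'push 13': [-15, 13]
  After 'push 14': [-15, 13, 14]
  After 'dup': [-15, 13, 14, 14]
  After 'push 1': [-15, 13, 14, 14, 1]
  After 'mul': [-15, 13, 14, 14]
Program B final stack: [-15, 13, 14, 14]
Same: no

Answer: no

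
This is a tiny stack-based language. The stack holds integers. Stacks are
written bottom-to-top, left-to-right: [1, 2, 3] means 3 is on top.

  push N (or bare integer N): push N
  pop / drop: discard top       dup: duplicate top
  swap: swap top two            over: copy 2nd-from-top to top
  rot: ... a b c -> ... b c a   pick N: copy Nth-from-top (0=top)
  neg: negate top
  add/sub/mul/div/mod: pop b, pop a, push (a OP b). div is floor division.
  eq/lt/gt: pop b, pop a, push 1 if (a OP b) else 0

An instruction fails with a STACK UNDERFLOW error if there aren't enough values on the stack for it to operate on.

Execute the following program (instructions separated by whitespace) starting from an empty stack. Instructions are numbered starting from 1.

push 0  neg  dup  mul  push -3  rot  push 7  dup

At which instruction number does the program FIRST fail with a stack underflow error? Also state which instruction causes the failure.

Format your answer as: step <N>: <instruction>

Answer: step 6: rot

Derivation:
Step 1 ('push 0'): stack = [0], depth = 1
Step 2 ('neg'): stack = [0], depth = 1
Step 3 ('dup'): stack = [0, 0], depth = 2
Step 4 ('mul'): stack = [0], depth = 1
Step 5 ('push -3'): stack = [0, -3], depth = 2
Step 6 ('rot'): needs 3 value(s) but depth is 2 — STACK UNDERFLOW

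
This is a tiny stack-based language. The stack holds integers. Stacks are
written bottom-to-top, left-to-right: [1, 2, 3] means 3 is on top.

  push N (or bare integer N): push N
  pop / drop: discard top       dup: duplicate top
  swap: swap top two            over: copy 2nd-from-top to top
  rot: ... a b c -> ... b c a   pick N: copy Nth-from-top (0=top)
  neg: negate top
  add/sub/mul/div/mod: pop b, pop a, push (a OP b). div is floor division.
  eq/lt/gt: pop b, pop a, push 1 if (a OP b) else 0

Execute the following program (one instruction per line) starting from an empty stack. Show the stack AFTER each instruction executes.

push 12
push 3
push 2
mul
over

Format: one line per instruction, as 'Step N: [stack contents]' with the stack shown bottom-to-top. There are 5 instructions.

Step 1: [12]
Step 2: [12, 3]
Step 3: [12, 3, 2]
Step 4: [12, 6]
Step 5: [12, 6, 12]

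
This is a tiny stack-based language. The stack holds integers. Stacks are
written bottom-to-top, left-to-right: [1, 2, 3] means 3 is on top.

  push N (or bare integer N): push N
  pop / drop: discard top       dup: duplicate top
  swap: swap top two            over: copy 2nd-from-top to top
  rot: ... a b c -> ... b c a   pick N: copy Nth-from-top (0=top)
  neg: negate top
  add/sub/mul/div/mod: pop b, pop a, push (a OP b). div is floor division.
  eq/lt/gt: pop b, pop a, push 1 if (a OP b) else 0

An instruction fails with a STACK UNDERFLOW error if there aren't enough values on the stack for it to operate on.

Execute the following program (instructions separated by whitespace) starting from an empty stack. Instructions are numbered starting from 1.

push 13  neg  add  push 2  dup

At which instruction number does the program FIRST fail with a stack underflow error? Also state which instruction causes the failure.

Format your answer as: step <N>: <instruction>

Answer: step 3: add

Derivation:
Step 1 ('push 13'): stack = [13], depth = 1
Step 2 ('neg'): stack = [-13], depth = 1
Step 3 ('add'): needs 2 value(s) but depth is 1 — STACK UNDERFLOW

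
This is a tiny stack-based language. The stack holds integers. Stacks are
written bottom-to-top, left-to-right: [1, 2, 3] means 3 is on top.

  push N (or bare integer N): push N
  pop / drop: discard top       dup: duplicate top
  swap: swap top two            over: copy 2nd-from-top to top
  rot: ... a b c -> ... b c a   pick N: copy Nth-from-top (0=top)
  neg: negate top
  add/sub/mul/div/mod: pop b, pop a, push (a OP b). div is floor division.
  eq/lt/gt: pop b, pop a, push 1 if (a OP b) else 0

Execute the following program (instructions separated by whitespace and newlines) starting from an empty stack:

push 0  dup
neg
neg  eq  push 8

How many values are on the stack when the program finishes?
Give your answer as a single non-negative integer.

Answer: 2

Derivation:
After 'push 0': stack = [0] (depth 1)
After 'dup': stack = [0, 0] (depth 2)
After 'neg': stack = [0, 0] (depth 2)
After 'neg': stack = [0, 0] (depth 2)
After 'eq': stack = [1] (depth 1)
After 'push 8': stack = [1, 8] (depth 2)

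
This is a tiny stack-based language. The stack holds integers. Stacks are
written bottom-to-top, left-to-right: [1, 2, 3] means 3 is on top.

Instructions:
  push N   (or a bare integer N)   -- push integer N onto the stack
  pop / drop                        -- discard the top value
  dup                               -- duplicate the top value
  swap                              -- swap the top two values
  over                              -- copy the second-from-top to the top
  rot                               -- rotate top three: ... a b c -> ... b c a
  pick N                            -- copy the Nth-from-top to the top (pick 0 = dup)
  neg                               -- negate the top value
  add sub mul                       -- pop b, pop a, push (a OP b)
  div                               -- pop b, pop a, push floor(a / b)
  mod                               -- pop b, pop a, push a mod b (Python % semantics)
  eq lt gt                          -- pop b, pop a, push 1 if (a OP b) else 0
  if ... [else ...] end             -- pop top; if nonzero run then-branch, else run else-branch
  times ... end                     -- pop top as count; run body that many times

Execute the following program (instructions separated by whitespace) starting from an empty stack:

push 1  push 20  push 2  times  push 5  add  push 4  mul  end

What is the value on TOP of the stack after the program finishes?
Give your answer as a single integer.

Answer: 420

Derivation:
After 'push 1': [1]
After 'push 20': [1, 20]
After 'push 2': [1, 20, 2]
After 'times': [1, 20]
After 'push 5': [1, 20, 5]
After 'add': [1, 25]
After 'push 4': [1, 25, 4]
After 'mul': [1, 100]
After 'push 5': [1, 100, 5]
After 'add': [1, 105]
After 'push 4': [1, 105, 4]
After 'mul': [1, 420]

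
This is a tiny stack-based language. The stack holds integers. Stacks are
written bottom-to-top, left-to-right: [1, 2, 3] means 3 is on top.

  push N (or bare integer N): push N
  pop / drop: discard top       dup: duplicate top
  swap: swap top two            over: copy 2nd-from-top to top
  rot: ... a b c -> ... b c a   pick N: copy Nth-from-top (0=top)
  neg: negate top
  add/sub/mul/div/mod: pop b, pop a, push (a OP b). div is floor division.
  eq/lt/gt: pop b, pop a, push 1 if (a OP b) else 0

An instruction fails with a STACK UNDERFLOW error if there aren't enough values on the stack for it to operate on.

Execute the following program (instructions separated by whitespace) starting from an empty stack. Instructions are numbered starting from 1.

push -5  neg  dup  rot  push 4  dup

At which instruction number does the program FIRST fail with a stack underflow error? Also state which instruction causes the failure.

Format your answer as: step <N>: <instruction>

Step 1 ('push -5'): stack = [-5], depth = 1
Step 2 ('neg'): stack = [5], depth = 1
Step 3 ('dup'): stack = [5, 5], depth = 2
Step 4 ('rot'): needs 3 value(s) but depth is 2 — STACK UNDERFLOW

Answer: step 4: rot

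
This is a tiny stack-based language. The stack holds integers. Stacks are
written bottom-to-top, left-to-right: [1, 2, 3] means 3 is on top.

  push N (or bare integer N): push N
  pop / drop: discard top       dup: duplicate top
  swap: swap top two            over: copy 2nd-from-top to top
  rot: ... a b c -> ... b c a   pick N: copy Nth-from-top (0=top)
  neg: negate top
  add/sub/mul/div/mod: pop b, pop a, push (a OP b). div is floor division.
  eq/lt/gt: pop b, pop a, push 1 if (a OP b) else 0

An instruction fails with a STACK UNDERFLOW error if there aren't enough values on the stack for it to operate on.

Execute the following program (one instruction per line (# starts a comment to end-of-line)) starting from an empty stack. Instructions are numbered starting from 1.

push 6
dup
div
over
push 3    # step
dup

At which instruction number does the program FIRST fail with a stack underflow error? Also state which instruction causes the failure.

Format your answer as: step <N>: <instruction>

Answer: step 4: over

Derivation:
Step 1 ('push 6'): stack = [6], depth = 1
Step 2 ('dup'): stack = [6, 6], depth = 2
Step 3 ('div'): stack = [1], depth = 1
Step 4 ('over'): needs 2 value(s) but depth is 1 — STACK UNDERFLOW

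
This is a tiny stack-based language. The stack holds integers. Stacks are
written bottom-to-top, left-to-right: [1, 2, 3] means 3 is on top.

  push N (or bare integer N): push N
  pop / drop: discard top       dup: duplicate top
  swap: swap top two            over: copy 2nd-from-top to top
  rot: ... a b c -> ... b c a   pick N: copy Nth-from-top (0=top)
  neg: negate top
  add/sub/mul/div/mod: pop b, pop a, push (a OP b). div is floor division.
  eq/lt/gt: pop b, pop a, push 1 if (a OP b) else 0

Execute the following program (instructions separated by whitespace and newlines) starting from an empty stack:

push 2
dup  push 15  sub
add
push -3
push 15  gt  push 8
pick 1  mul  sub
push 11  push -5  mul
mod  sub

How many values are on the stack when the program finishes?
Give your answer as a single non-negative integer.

After 'push 2': stack = [2] (depth 1)
After 'dup': stack = [2, 2] (depth 2)
After 'push 15': stack = [2, 2, 15] (depth 3)
After 'sub': stack = [2, -13] (depth 2)
After 'add': stack = [-11] (depth 1)
After 'push -3': stack = [-11, -3] (depth 2)
After 'push 15': stack = [-11, -3, 15] (depth 3)
After 'gt': stack = [-11, 0] (depth 2)
After 'push 8': stack = [-11, 0, 8] (depth 3)
After 'pick 1': stack = [-11, 0, 8, 0] (depth 4)
After 'mul': stack = [-11, 0, 0] (depth 3)
After 'sub': stack = [-11, 0] (depth 2)
After 'push 11': stack = [-11, 0, 11] (depth 3)
After 'push -5': stack = [-11, 0, 11, -5] (depth 4)
After 'mul': stack = [-11, 0, -55] (depth 3)
After 'mod': stack = [-11, 0] (depth 2)
After 'sub': stack = [-11] (depth 1)

Answer: 1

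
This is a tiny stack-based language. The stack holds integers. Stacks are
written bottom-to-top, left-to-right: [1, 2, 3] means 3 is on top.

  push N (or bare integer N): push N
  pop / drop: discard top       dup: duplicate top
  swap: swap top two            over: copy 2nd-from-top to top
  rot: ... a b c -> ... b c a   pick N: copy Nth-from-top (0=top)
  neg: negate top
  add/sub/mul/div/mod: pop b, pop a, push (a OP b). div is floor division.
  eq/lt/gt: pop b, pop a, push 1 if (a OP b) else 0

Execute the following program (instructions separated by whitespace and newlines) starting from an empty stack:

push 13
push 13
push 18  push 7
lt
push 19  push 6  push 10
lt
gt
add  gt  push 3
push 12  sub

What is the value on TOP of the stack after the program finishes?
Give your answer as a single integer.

After 'push 13': [13]
After 'push 13': [13, 13]
After 'push 18': [13, 13, 18]
After 'push 7': [13, 13, 18, 7]
After 'lt': [13, 13, 0]
After 'push 19': [13, 13, 0, 19]
After 'push 6': [13, 13, 0, 19, 6]
After 'push 10': [13, 13, 0, 19, 6, 10]
After 'lt': [13, 13, 0, 19, 1]
After 'gt': [13, 13, 0, 1]
After 'add': [13, 13, 1]
After 'gt': [13, 1]
After 'push 3': [13, 1, 3]
After 'push 12': [13, 1, 3, 12]
After 'sub': [13, 1, -9]

Answer: -9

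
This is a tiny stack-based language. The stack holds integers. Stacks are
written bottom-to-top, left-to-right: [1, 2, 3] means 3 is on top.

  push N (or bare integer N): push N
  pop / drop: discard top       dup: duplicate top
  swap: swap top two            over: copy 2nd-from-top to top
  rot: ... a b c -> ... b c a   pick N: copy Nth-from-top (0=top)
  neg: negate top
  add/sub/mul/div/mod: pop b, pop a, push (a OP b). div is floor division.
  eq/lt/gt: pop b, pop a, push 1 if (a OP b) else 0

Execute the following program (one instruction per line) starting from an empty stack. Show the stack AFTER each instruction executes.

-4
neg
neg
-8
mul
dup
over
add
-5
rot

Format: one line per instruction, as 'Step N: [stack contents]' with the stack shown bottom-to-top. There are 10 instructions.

Step 1: [-4]
Step 2: [4]
Step 3: [-4]
Step 4: [-4, -8]
Step 5: [32]
Step 6: [32, 32]
Step 7: [32, 32, 32]
Step 8: [32, 64]
Step 9: [32, 64, -5]
Step 10: [64, -5, 32]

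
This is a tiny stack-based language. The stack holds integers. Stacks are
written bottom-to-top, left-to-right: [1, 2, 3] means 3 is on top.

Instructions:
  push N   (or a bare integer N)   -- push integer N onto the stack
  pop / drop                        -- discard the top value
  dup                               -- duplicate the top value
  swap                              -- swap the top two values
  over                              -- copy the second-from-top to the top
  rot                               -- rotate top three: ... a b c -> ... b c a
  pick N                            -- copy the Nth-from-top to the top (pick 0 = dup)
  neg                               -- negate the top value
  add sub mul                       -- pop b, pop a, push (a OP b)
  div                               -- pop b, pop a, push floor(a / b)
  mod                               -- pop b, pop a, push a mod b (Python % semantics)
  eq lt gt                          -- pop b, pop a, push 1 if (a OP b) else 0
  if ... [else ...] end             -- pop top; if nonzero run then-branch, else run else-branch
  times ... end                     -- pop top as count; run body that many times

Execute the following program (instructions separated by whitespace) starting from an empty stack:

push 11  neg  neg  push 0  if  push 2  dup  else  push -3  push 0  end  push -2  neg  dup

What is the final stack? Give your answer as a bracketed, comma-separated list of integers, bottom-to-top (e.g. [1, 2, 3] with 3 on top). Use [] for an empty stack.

After 'push 11': [11]
After 'neg': [-11]
After 'neg': [11]
After 'push 0': [11, 0]
After 'if': [11]
After 'push -3': [11, -3]
After 'push 0': [11, -3, 0]
After 'push -2': [11, -3, 0, -2]
After 'neg': [11, -3, 0, 2]
After 'dup': [11, -3, 0, 2, 2]

Answer: [11, -3, 0, 2, 2]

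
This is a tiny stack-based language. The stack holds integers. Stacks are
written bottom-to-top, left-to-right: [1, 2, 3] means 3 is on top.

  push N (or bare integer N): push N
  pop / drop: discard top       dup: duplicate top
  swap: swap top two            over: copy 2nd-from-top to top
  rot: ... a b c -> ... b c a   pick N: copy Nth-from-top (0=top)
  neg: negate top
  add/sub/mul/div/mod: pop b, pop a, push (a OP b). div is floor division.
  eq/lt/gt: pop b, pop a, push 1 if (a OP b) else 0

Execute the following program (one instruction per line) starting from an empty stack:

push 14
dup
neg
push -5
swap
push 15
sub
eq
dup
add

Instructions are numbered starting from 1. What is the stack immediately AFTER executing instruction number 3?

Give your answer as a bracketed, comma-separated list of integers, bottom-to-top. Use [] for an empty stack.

Step 1 ('push 14'): [14]
Step 2 ('dup'): [14, 14]
Step 3 ('neg'): [14, -14]

Answer: [14, -14]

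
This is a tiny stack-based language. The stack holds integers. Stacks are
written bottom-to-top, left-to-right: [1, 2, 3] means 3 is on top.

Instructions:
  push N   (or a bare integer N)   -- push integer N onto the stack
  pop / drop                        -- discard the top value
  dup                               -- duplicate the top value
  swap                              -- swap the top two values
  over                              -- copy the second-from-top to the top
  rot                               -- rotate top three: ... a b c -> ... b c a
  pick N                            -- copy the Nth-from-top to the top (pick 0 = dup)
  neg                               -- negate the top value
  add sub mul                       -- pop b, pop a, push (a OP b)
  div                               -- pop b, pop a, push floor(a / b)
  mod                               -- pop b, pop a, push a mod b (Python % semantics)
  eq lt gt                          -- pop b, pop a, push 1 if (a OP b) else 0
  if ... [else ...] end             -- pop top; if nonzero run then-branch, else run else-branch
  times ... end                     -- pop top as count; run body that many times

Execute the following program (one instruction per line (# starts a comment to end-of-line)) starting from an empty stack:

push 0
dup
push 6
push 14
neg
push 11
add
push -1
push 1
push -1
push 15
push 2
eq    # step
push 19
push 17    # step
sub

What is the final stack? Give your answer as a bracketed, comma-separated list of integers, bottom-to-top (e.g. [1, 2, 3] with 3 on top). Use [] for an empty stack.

Answer: [0, 0, 6, -3, -1, 1, -1, 0, 2]

Derivation:
After 'push 0': [0]
After 'dup': [0, 0]
After 'push 6': [0, 0, 6]
After 'push 14': [0, 0, 6, 14]
After 'neg': [0, 0, 6, -14]
After 'push 11': [0, 0, 6, -14, 11]
After 'add': [0, 0, 6, -3]
After 'push -1': [0, 0, 6, -3, -1]
After 'push 1': [0, 0, 6, -3, -1, 1]
After 'push -1': [0, 0, 6, -3, -1, 1, -1]
After 'push 15': [0, 0, 6, -3, -1, 1, -1, 15]
After 'push 2': [0, 0, 6, -3, -1, 1, -1, 15, 2]
After 'eq': [0, 0, 6, -3, -1, 1, -1, 0]
After 'push 19': [0, 0, 6, -3, -1, 1, -1, 0, 19]
After 'push 17': [0, 0, 6, -3, -1, 1, -1, 0, 19, 17]
After 'sub': [0, 0, 6, -3, -1, 1, -1, 0, 2]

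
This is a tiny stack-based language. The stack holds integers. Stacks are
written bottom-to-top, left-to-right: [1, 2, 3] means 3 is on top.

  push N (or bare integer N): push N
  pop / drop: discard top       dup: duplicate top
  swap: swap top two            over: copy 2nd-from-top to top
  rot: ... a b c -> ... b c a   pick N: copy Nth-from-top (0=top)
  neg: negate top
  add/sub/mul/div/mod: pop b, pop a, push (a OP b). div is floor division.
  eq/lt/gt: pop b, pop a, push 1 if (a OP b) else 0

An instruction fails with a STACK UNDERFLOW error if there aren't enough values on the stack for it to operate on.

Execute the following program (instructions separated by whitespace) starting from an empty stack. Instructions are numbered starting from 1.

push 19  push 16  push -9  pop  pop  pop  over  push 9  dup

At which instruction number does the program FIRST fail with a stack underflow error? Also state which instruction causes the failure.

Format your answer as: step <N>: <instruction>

Answer: step 7: over

Derivation:
Step 1 ('push 19'): stack = [19], depth = 1
Step 2 ('push 16'): stack = [19, 16], depth = 2
Step 3 ('push -9'): stack = [19, 16, -9], depth = 3
Step 4 ('pop'): stack = [19, 16], depth = 2
Step 5 ('pop'): stack = [19], depth = 1
Step 6 ('pop'): stack = [], depth = 0
Step 7 ('over'): needs 2 value(s) but depth is 0 — STACK UNDERFLOW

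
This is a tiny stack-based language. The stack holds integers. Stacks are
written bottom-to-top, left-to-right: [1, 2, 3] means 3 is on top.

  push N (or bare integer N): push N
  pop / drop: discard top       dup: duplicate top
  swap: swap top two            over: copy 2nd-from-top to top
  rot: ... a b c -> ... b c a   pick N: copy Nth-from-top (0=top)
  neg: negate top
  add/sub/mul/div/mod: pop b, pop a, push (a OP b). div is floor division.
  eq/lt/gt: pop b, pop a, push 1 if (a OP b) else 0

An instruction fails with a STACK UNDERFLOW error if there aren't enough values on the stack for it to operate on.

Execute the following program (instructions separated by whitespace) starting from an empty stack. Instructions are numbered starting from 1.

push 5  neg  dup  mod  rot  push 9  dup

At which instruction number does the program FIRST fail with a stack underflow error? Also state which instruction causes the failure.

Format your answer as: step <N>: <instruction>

Answer: step 5: rot

Derivation:
Step 1 ('push 5'): stack = [5], depth = 1
Step 2 ('neg'): stack = [-5], depth = 1
Step 3 ('dup'): stack = [-5, -5], depth = 2
Step 4 ('mod'): stack = [0], depth = 1
Step 5 ('rot'): needs 3 value(s) but depth is 1 — STACK UNDERFLOW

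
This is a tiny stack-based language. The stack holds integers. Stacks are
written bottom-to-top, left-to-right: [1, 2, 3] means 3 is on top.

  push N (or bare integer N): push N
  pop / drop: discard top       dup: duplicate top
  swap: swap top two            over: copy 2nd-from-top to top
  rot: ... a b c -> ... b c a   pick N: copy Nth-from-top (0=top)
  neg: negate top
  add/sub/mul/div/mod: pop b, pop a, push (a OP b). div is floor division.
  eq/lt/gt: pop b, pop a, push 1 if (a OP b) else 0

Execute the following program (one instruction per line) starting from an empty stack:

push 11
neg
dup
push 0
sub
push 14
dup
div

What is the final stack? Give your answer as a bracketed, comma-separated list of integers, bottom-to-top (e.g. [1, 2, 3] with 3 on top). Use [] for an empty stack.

After 'push 11': [11]
After 'neg': [-11]
After 'dup': [-11, -11]
After 'push 0': [-11, -11, 0]
After 'sub': [-11, -11]
After 'push 14': [-11, -11, 14]
After 'dup': [-11, -11, 14, 14]
After 'div': [-11, -11, 1]

Answer: [-11, -11, 1]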